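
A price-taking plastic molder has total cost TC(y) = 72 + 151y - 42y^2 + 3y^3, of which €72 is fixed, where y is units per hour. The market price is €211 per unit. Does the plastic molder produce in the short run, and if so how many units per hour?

Variable cost is VC = 151y - 42y^2 + 3y^3, so AVC = VC/y = 151 - 42y + 3y^2 and MC = dTC/dy = 151 - 84y + 9y^2.
AVC is minimized where dAVC/dy = -42 + 6y = 0, at y = 7; min AVC = 151 - 42·7 + 3·7^2 = €4.
Because €211 ≥ €4, revenue can cover variable cost; the firm operates.
P = MC gives -60 - 84y + 9y^2 = 0, with roots -2/3 and 10. Take the larger (rising MC): y* = 10.
Check: AVC at y = 10 is €31 ≤ P, so revenue covers variable cost.
Profit = P·y − TC = 211·10 − 382 = €1728.

Produce at y = 10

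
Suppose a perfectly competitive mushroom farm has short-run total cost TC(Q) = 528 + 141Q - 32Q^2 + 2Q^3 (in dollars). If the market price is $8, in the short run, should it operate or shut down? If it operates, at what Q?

Strip out fixed cost: VC = 141Q - 32Q^2 + 2Q^3. Then AVC = 141 - 32Q + 2Q^2 and MC = 141 - 64Q + 6Q^2.
AVC is minimized where dAVC/dQ = -32 + 4Q = 0, at Q = 8; min AVC = 141 - 32·8 + 2·8^2 = $13.
With P < min AVC ($8 < $13), every unit sold adds to the loss.
The firm minimizes its loss by shutting down and losing only its fixed cost of $528.

Shut down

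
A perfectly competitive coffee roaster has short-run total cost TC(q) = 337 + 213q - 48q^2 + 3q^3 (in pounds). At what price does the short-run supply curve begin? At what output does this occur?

£21 per unit, at q = 8

Short-run supply begins at min AVC. From VC = 213q - 48q^2 + 3q^3, AVC = 213 - 48q + 3q^2.
dAVC/dq = -48 + 6q = 0 gives q = 8. min AVC = 213 - 48·8 + 3·8^2 = 21.
The firm shuts down for any P below £21.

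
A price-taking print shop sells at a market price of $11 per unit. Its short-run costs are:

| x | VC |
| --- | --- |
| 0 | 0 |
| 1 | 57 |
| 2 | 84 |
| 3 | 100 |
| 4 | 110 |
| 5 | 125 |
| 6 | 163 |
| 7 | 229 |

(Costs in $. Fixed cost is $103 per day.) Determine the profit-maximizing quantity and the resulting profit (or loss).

Tabulate TR − TC: x=0: -103; x=1: -149; x=2: -165; x=3: -170; x=4: -169; x=5: -173; x=6: -200; x=7: -255.
Profit is highest at x = 0. Equivalently, the lowest AVC in the table is 125/5 ≈ $25 at x = 5, and P = $11 falls below it — price never covers variable cost, so the firm shuts down and loses only its fixed cost.

x = 0 (shut down); profit = -$103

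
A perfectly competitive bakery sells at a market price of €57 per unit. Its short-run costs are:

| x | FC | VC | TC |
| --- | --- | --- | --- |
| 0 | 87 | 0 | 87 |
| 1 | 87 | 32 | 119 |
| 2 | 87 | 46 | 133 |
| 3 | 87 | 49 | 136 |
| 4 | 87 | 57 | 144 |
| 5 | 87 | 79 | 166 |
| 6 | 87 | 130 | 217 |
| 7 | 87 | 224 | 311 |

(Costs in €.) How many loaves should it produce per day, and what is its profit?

x = 6; profit = €125

Compute π = P·x − TC at each output: x=0: -87; x=1: -62; x=2: -19; x=3: 35; x=4: 84; x=5: 119; x=6: 125; x=7: 88.
Profit is maximized at x = 6. AVC there is 130/6 = €21.67 ≤ P, so producing beats shutting down (which would give -€87).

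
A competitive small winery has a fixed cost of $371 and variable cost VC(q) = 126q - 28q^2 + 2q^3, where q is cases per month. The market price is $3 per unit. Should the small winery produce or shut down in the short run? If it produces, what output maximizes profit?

Strip out fixed cost: VC = 126q - 28q^2 + 2q^3. Then AVC = 126 - 28q + 2q^2 and MC = 126 - 56q + 6q^2.
The AVC parabola has its vertex at q = 28/4 = 7, where AVC = 126 - 28·7 + 2·7^2 = $28.
With P < min AVC ($3 < $28), every unit sold adds to the loss.
Shutting down limits the loss to fixed cost, $371.

Shut down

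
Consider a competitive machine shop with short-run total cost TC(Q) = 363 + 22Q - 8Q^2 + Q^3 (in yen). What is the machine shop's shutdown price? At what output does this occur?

¥6 per unit, at Q = 4

The shutdown price is the minimum of AVC. VC = 22Q - 8Q^2 + Q^3, so AVC = 22 - 8Q + Q^2.
At the minimum of AVC, MC = AVC. MC = 22 - 16Q + 3Q^2; setting MC = AVC gives 2Q^2 - 8Q = 0, so Q = 4. min AVC = 6.
So the shutdown price is ¥6.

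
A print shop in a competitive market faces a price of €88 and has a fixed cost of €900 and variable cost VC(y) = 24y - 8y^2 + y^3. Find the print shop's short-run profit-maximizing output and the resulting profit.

Profit = -€388 at y = 8

AVC = 24 - 8y + y^2; min AVC = €8 at y = 4. Since P = €88 ≥ min AVC, the firm produces.
MC = 24 - 16y + 3y^2. Setting P = MC and taking the root on the rising branch gives y* = 8.
TR = 88·8 = 704. TC = 900 + 192 = 1092. Profit = 704 − 1092 = -€388.
Shutting down would mean losing the fixed cost of €900, so operating at a loss of €388 is better by €512.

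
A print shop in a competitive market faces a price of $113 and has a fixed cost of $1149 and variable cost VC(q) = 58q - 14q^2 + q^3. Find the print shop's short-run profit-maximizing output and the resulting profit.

AVC = 58 - 14q + q^2; min AVC = $9 at q = 7. Since P = $113 ≥ min AVC, the firm produces.
MC = 58 - 28q + 3q^2. Setting P = MC and taking the root on the rising branch gives q* = 11.
TR = 113·11 = 1243. TC = 1149 + 275 = 1424. Profit = 1243 − 1424 = -$181.
By producing, the firm covers all variable cost plus $968 of fixed cost; shutting down would lose the full $1149.

Profit = -$181 at q = 11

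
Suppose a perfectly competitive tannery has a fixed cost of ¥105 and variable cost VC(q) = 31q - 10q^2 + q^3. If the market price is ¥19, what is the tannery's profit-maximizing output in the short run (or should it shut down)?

Produce at q = 6

Variable cost is VC = 31q - 10q^2 + q^3, so AVC = VC/q = 31 - 10q + q^2 and MC = dTC/dq = 31 - 20q + 3q^2.
AVC hits its minimum where MC = AVC, at q = 5, giving min AVC = 31 - 10·5 + 5^2 = ¥6.
P = ¥19 exceeds min AVC = ¥6, so the firm stays open.
P = MC gives 12 - 20q + 3q^2 = 0, with roots 2/3 and 6. Take the larger (rising MC): q* = 6.
Check: AVC at q = 6 is ¥7 ≤ P, so revenue covers variable cost.
Profit = P·q − TC = 19·6 − 147 = -¥33, a loss, but smaller than the ¥105 fixed cost the firm would lose by shutting down.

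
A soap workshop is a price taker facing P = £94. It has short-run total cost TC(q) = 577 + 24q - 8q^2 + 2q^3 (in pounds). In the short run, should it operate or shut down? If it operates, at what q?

Variable cost is VC = 24q - 8q^2 + 2q^3, so AVC = VC/q = 24 - 8q + 2q^2 and MC = dTC/dq = 24 - 16q + 6q^2.
The AVC parabola has its vertex at q = 8/4 = 2, where AVC = 24 - 8·2 + 2·2^2 = £16.
P = £94 exceeds min AVC = £16, so the firm stays open.
P = MC gives -70 - 16q + 6q^2 = 0, with roots -7/3 and 5. Take the larger (rising MC): q* = 5.
Check: AVC at q = 5 is £34 ≤ P, so revenue covers variable cost.
Profit = P·q − TC = 94·5 − 747 = -£277, a loss, but smaller than the £577 fixed cost the firm would lose by shutting down.

Produce at q = 5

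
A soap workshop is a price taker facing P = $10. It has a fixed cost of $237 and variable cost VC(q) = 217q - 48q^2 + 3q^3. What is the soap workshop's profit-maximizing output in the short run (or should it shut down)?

From TC, MC = TC'(q) = 217 - 96q + 9q^2 and AVC = VC/q = 217 - 48q + 3q^2.
The AVC parabola has its vertex at q = 48/6 = 8, where AVC = 217 - 48·8 + 3·8^2 = $25.
With P < min AVC ($10 < $25), every unit sold adds to the loss.
The firm minimizes its loss by shutting down and losing only its fixed cost of $237.

Shut down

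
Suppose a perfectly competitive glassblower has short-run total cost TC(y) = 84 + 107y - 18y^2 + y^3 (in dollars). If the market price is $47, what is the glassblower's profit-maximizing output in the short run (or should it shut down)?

Variable cost is VC = 107y - 18y^2 + y^3, so AVC = VC/y = 107 - 18y + y^2 and MC = dTC/dy = 107 - 36y + 3y^2.
The AVC parabola has its vertex at y = 18/2 = 9, where AVC = 107 - 18·9 + 9^2 = $26.
Because $47 ≥ $26, revenue can cover variable cost; the firm operates.
Set P = MC: 47 = 107 - 36y + 3y^2 → 60 - 36y + 3y^2 = 0. The roots are y = 2 and y = 10; the profit-maximizing output is on the rising part of MC, so y* = 10.
Check: AVC at y = 10 is $27 ≤ P, so revenue covers variable cost.
Profit = P·y − TC = 47·10 − 354 = $116.

Produce at y = 10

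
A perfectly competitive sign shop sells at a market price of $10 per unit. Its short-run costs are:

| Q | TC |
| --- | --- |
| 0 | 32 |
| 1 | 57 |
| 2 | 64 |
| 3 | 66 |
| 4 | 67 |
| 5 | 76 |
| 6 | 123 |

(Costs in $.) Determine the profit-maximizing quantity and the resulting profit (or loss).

Compute π = P·Q − TC at each output: Q=0: -32; Q=1: -47; Q=2: -44; Q=3: -36; Q=4: -27; Q=5: -26; Q=6: -63.
Profit is maximized at Q = 5. AVC there is 44/5 = $8.80 ≤ P, so producing beats shutting down (which would give -$32).

Q = 5; profit = -$26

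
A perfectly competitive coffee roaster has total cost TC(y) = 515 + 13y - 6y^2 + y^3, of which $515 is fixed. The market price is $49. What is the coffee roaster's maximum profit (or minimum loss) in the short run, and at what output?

AVC = 13 - 6y + y^2 has its minimum $4 at y = 3; price $49 clears that bar, so the firm operates.
MC = 13 - 12y + 3y^2. Setting P = MC and taking the root on the rising branch gives y* = 6.
TR = 49·6 = 294. TC = 515 + 78 = 593. Profit = 294 − 593 = -$299.
That loss of $299 beats the $515 the firm would lose by shutting down; producing recovers $216 of fixed cost.

Profit = -$299 at y = 6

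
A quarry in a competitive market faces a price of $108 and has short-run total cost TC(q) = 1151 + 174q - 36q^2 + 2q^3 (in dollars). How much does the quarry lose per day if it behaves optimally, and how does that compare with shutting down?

AVC = 174 - 36q + 2q^2; min AVC = $12 at q = 9. Since P = $108 ≥ min AVC, the firm produces.
MC = 174 - 72q + 6q^2. Setting P = MC and taking the root on the rising branch gives q* = 11.
TR = 108·11 = 1188. TC = 1151 + 220 = 1371. Profit = 1188 − 1371 = -$183.
That loss of $183 beats the $1151 the firm would lose by shutting down; producing recovers $968 of fixed cost.

Profit = -$183 at q = 11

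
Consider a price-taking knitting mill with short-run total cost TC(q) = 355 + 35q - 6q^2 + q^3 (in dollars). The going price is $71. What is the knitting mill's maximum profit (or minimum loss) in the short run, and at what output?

Profit = -$139 at q = 6

AVC = 35 - 6q + q^2 has its minimum $26 at q = 3; price $71 clears that bar, so the firm operates.
MC = 35 - 12q + 3q^2. Setting P = MC and taking the root on the rising branch gives q* = 6.
TR = 71·6 = 426. TC = 355 + 210 = 565. Profit = 426 − 565 = -$139.
By producing, the firm covers all variable cost plus $216 of fixed cost; shutting down would lose the full $355.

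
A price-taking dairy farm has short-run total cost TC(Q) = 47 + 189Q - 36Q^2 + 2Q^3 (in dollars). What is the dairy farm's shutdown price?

$27 per unit

Short-run supply begins at min AVC. From VC = 189Q - 36Q^2 + 2Q^3, AVC = 189 - 36Q + 2Q^2.
dAVC/dQ = -36 + 4Q = 0 gives Q = 9. min AVC = 189 - 36·9 + 2·9^2 = 27.
For P < $27 the firm produces nothing.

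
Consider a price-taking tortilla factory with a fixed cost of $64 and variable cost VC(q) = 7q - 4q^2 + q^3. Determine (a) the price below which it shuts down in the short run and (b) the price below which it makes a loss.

AVC = 7 - 4q + q^2; minimized at q = 2, giving min AVC = $3. That is the shutdown price.
ATC = 64/q + 7 - 4q + q^2. Setting dATC/dq = −64/q^2 − 4 + 2q = 0 gives q = 4 (since 2·4^3 − 4·4^2 = 64).
min ATC = 64/4 + 7 − 4·4 + 4^2 = $23. That is the break-even price.
For $3 ≤ P < $23 the firm produces at a loss; below $3 it shuts down.

Shutdown price = $3; break-even price = $23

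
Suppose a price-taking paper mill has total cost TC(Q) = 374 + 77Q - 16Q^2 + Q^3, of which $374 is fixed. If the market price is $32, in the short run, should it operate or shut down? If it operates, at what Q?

Produce at Q = 9

From TC, MC = TC'(Q) = 77 - 32Q + 3Q^2 and AVC = VC/Q = 77 - 16Q + Q^2.
AVC hits its minimum where MC = AVC, at Q = 8, giving min AVC = 77 - 16·8 + 8^2 = $13.
P = $32 exceeds min AVC = $13, so the firm stays open.
P = MC gives 45 - 32Q + 3Q^2 = 0, with roots 5/3 and 9. Take the larger (rising MC): Q* = 9.
Check: AVC at Q = 9 is $14 ≤ P, so revenue covers variable cost.
Profit = P·Q − TC = 32·9 − 500 = -$212, a loss, but smaller than the $374 fixed cost the firm would lose by shutting down.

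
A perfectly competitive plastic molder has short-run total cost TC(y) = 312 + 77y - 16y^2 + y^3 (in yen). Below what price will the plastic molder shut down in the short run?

The firm shuts down when price falls below the minimum of average variable cost. AVC = VC/y = 77 - 16y + y^2.
dAVC/dy = -16 + 2y = 0 gives y = 8. min AVC = 77 - 16·8 + 8^2 = 13.
So the shutdown price is ¥13.

¥13 per unit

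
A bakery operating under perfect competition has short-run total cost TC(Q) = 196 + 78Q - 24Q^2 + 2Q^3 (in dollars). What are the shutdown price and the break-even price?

Shutdown price = min AVC. AVC = 78 - 24Q + 2Q^2, with vertex at Q = 6 and minimum $6.
ATC = 196/Q + 78 - 24Q + 2Q^2. Setting dATC/dQ = −196/Q^2 − 24 + 4Q = 0 gives Q = 7 (since 4·7^3 − 24·7^2 = 196).
min ATC = 196/7 + 78 − 24·7 + 2·7^2 = $36. That is the break-even price.
Between these two prices the firm operates at a loss; above $36 it earns a profit.

Shutdown price = $6; break-even price = $36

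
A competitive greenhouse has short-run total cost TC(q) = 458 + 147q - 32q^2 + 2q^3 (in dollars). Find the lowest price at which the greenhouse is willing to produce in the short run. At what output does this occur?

$19 per unit, at q = 8

The shutdown price is the minimum of AVC. VC = 147q - 32q^2 + 2q^3, so AVC = 147 - 32q + 2q^2.
At the minimum of AVC, MC = AVC. MC = 147 - 64q + 6q^2; setting MC = AVC gives 4q^2 - 32q = 0, so q = 8. min AVC = 19.
So the shutdown price is $19.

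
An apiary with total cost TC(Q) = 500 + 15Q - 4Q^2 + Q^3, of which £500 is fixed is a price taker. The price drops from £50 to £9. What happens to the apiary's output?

MC = 15 - 8Q + 3Q^2; the shutdown threshold is min AVC = £11 (at Q = 2).
With P = £50 above the shutdown price, P = MC gives Q = 5.
At P = £9 < min AVC = £11, price no longer covers variable cost at any output, so the firm shuts down: Q = 0.

Output falls from 5 to 0 (the firm shuts down)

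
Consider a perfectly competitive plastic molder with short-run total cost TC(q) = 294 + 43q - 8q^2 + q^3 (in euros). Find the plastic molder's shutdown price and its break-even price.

AVC = 43 - 8q + q^2; minimized at q = 4, giving min AVC = €27. That is the shutdown price.
ATC = 294/q + 43 - 8q + q^2. Setting dATC/dq = −294/q^2 − 8 + 2q = 0 gives q = 7 (since 2·7^3 − 8·7^2 = 294).
min ATC = 294/7 + 43 − 8·7 + 7^2 = €78. That is the break-even price.
Between these two prices the firm operates at a loss; above €78 it earns a profit.

Shutdown price = €27; break-even price = €78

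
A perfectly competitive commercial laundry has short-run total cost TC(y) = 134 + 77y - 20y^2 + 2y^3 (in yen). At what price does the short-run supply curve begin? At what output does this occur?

The firm shuts down when price falls below the minimum of average variable cost. AVC = VC/y = 77 - 20y + 2y^2.
At the minimum of AVC, MC = AVC. MC = 77 - 40y + 6y^2; setting MC = AVC gives 4y^2 - 20y = 0, so y = 5. min AVC = 27.
For P < ¥27 the firm produces nothing.

¥27 per unit, at y = 5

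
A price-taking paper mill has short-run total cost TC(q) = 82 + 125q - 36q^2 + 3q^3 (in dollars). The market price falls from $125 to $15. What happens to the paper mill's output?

Output falls from 8 to 0 (the firm shuts down)

AVC = 125 - 36q + 3q^2, minimized at q = 6 where min AVC = $17. MC = 125 - 72q + 9q^2.
With P = $125 above the shutdown price, P = MC gives q = 8.
At P = $15 < min AVC = $17, price no longer covers variable cost at any output, so the firm shuts down: q = 0.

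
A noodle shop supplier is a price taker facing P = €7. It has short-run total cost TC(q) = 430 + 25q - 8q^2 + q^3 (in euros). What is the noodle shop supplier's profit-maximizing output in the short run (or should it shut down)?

Shut down

Variable cost is VC = 25q - 8q^2 + q^3, so AVC = VC/q = 25 - 8q + q^2 and MC = dTC/dq = 25 - 16q + 3q^2.
The AVC parabola has its vertex at q = 8/2 = 4, where AVC = 25 - 8·4 + 4^2 = €9.
P = €7 lies below min AVC = €9; no output level covers variable cost.
Shutting down limits the loss to fixed cost, €430.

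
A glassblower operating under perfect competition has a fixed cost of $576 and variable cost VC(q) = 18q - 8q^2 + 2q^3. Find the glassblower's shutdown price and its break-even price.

Shutdown price = min AVC. AVC = 18 - 8q + 2q^2, with vertex at q = 2 and minimum $10.
ATC = 576/q + 18 - 8q + 2q^2. Setting dATC/dq = −576/q^2 − 8 + 4q = 0 gives q = 6 (since 4·6^3 − 8·6^2 = 576).
min ATC = 576/6 + 18 − 8·6 + 2·6^2 = $138. That is the break-even price.
For $10 ≤ P < $138 the firm produces at a loss; below $10 it shuts down.

Shutdown price = $10; break-even price = $138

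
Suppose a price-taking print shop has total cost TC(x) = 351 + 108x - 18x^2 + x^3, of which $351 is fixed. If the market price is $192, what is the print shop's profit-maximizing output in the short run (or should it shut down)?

From TC, MC = TC'(x) = 108 - 36x + 3x^2 and AVC = VC/x = 108 - 18x + x^2.
The AVC parabola has its vertex at x = 18/2 = 9, where AVC = 108 - 18·9 + 9^2 = $27.
P = $192 exceeds min AVC = $27, so the firm stays open.
Set P = MC: 192 = 108 - 36x + 3x^2 → -84 - 36x + 3x^2 = 0. The roots are x = -2 and x = 14; the profit-maximizing output is on the rising part of MC, so x* = 14.
Check: AVC at x = 14 is $52 ≤ P, so revenue covers variable cost.
Profit = P·x − TC = 192·14 − 1079 = $1609.

Produce at x = 14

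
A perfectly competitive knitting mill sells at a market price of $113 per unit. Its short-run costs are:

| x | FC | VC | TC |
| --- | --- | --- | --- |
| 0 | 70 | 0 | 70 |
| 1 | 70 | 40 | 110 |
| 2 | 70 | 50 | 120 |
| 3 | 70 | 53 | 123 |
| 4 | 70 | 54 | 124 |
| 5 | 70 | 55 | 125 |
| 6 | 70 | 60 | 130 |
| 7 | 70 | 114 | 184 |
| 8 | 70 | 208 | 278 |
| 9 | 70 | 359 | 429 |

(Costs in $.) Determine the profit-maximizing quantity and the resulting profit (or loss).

x = 8; profit = $626

Compute π = P·x − TC at each output: x=0: -70; x=1: 3; x=2: 106; x=3: 216; x=4: 328; x=5: 440; x=6: 548; x=7: 607; x=8: 626; x=9: 588.
Profit is maximized at x = 8. AVC there is 208/8 = $26 ≤ P, so producing beats shutting down (which would give -$70).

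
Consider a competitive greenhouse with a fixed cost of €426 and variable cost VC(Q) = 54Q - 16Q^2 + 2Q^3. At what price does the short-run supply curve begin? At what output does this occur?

€22 per unit, at Q = 4

Short-run supply begins at min AVC. From VC = 54Q - 16Q^2 + 2Q^3, AVC = 54 - 16Q + 2Q^2.
At the minimum of AVC, MC = AVC. MC = 54 - 32Q + 6Q^2; setting MC = AVC gives 4Q^2 - 16Q = 0, so Q = 4. min AVC = 22.
The firm shuts down for any P below €22.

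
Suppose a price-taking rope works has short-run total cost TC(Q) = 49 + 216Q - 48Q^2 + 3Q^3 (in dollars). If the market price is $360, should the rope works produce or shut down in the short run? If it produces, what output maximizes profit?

Strip out fixed cost: VC = 216Q - 48Q^2 + 3Q^3. Then AVC = 216 - 48Q + 3Q^2 and MC = 216 - 96Q + 9Q^2.
AVC hits its minimum where MC = AVC, at Q = 8, giving min AVC = 216 - 48·8 + 3·8^2 = $24.
Because $360 ≥ $24, revenue can cover variable cost; the firm operates.
P = MC gives -144 - 96Q + 9Q^2 = 0, with roots -4/3 and 12. Take the larger (rising MC): Q* = 12.
Check: AVC at Q = 12 is $72 ≤ P, so revenue covers variable cost.
Profit = P·Q − TC = 360·12 − 913 = $3407.

Produce at Q = 12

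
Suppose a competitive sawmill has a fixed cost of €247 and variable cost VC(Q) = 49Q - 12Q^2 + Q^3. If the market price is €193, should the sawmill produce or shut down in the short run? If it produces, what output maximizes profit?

Produce at Q = 12

From TC, MC = TC'(Q) = 49 - 24Q + 3Q^2 and AVC = VC/Q = 49 - 12Q + Q^2.
The AVC parabola has its vertex at Q = 12/2 = 6, where AVC = 49 - 12·6 + 6^2 = €13.
Because €193 ≥ €13, revenue can cover variable cost; the firm operates.
Set P = MC: 193 = 49 - 24Q + 3Q^2 → -144 - 24Q + 3Q^2 = 0. The roots are Q = -4 and Q = 12; the profit-maximizing output is on the rising part of MC, so Q* = 12.
Check: AVC at Q = 12 is €49 ≤ P, so revenue covers variable cost.
Profit = P·Q − TC = 193·12 − 835 = €1481.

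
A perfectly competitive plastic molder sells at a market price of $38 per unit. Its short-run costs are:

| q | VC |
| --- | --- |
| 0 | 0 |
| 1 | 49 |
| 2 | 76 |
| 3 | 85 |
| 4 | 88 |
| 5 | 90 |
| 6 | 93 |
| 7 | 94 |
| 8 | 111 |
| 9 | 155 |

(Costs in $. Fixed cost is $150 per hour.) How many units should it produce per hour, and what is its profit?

Tabulate TR − TC: q=0: -150; q=1: -161; q=2: -150; q=3: -121; q=4: -86; q=5: -50; q=6: -15; q=7: 22; q=8: 43; q=9: 37.
Profit is maximized at q = 8. AVC there is 111/8 = $13.88 ≤ P, so producing beats shutting down (which would give -$150).

q = 8; profit = $43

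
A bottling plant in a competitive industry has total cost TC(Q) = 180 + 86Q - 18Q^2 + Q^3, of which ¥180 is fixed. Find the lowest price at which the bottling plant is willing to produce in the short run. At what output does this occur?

The shutdown price is the minimum of AVC. VC = 86Q - 18Q^2 + Q^3, so AVC = 86 - 18Q + Q^2.
At the minimum of AVC, MC = AVC. MC = 86 - 36Q + 3Q^2; setting MC = AVC gives 2Q^2 - 18Q = 0, so Q = 9. min AVC = 5.
For P < ¥5 the firm produces nothing.

¥5 per unit, at Q = 9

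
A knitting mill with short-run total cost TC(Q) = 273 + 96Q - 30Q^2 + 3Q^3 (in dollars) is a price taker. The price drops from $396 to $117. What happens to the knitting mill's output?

AVC = 96 - 30Q + 3Q^2, minimized at Q = 5 where min AVC = $21. MC = 96 - 60Q + 9Q^2.
With P = $396 above the shutdown price, P = MC gives Q = 10.
At P = $117 ≥ min AVC, set P = MC: Q = 7. The firm stays open but cuts output.

Output falls from 10 to 7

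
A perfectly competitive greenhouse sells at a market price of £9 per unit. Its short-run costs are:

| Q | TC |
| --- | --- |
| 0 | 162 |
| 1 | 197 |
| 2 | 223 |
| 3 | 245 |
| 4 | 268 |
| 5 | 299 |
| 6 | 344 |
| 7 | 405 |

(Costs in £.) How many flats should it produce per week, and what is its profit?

Q = 0 (shut down); profit = -£162

Tabulate TR − TC: Q=0: -162; Q=1: -188; Q=2: -205; Q=3: -218; Q=4: -232; Q=5: -254; Q=6: -290; Q=7: -342.
Profit is highest at Q = 0. Equivalently, the lowest AVC in the table is 106/4 ≈ £26.50 at Q = 4, and P = £9 falls below it — price never covers variable cost, so the firm shuts down and loses only its fixed cost.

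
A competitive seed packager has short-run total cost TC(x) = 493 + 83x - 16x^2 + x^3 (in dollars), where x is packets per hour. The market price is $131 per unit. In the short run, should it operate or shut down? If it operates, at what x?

Variable cost is VC = 83x - 16x^2 + x^3, so AVC = VC/x = 83 - 16x + x^2 and MC = dTC/dx = 83 - 32x + 3x^2.
AVC is minimized where dAVC/dx = -16 + 2x = 0, at x = 8; min AVC = 83 - 16·8 + 8^2 = $19.
Because $131 ≥ $19, revenue can cover variable cost; the firm operates.
P = MC gives -48 - 32x + 3x^2 = 0, with roots -4/3 and 12. Take the larger (rising MC): x* = 12.
Check: AVC at x = 12 is $35 ≤ P, so revenue covers variable cost.
Profit = P·x − TC = 131·12 − 913 = $659.

Produce at x = 12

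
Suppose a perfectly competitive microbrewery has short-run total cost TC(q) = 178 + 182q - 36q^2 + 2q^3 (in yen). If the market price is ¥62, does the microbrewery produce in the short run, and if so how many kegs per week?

Produce at q = 10

Strip out fixed cost: VC = 182q - 36q^2 + 2q^3. Then AVC = 182 - 36q + 2q^2 and MC = 182 - 72q + 6q^2.
The AVC parabola has its vertex at q = 36/4 = 9, where AVC = 182 - 36·9 + 2·9^2 = ¥20.
Since P = ¥62 ≥ min AVC = ¥20, price covers variable cost and the firm should produce.
Solving P = MC: 120 - 72q + 6q^2 = 0 ⇒ q = 2 or 10. On the upward-sloping branch, q* = 10.
Check: AVC at q = 10 is ¥22 ≤ P, so revenue covers variable cost.
Profit = P·q − TC = 62·10 − 398 = ¥222.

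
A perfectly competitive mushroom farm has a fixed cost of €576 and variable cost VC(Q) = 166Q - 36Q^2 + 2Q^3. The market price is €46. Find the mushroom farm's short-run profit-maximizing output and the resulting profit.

AVC = 166 - 36Q + 2Q^2 has its minimum €4 at Q = 9; price €46 clears that bar, so the firm operates.
MC = 166 - 72Q + 6Q^2. Setting P = MC and taking the root on the rising branch gives Q* = 10.
TR = 46·10 = 460. TC = 576 + 60 = 636. Profit = 460 − 636 = -€176.
By producing, the firm covers all variable cost plus €400 of fixed cost; shutting down would lose the full €576.

Profit = -€176 at Q = 10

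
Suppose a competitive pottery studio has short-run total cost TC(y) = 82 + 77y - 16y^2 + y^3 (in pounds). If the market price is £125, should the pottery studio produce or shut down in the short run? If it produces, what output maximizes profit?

Produce at y = 12

Strip out fixed cost: VC = 77y - 16y^2 + y^3. Then AVC = 77 - 16y + y^2 and MC = 77 - 32y + 3y^2.
The AVC parabola has its vertex at y = 16/2 = 8, where AVC = 77 - 16·8 + 8^2 = £13.
P = £125 exceeds min AVC = £13, so the firm stays open.
Solving P = MC: -48 - 32y + 3y^2 = 0 ⇒ y = -4/3 or 12. On the upward-sloping branch, y* = 12.
Check: AVC at y = 12 is £29 ≤ P, so revenue covers variable cost.
Profit = P·y − TC = 125·12 − 430 = £1070.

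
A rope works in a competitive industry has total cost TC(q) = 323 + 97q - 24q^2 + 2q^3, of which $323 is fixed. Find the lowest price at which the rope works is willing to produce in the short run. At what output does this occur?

$25 per unit, at q = 6

The firm shuts down when price falls below the minimum of average variable cost. AVC = VC/q = 97 - 24q + 2q^2.
At the minimum of AVC, MC = AVC. MC = 97 - 48q + 6q^2; setting MC = AVC gives 4q^2 - 24q = 0, so q = 6. min AVC = 25.
For P < $25 the firm produces nothing.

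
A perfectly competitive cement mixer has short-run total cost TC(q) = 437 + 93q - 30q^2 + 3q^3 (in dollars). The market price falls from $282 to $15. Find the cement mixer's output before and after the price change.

AVC = 93 - 30q + 3q^2, minimized at q = 5 where min AVC = $18. MC = 93 - 60q + 9q^2.
With P = $282 above the shutdown price, P = MC gives q = 9.
At P = $15 < min AVC = $18, price no longer covers variable cost at any output, so the firm shuts down: q = 0.

Output falls from 9 to 0 (the firm shuts down)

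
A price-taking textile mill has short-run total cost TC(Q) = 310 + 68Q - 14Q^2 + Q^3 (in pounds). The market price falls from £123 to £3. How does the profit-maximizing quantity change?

Output falls from 11 to 0 (the firm shuts down)

MC = 68 - 28Q + 3Q^2; the shutdown threshold is min AVC = £19 (at Q = 7).
With P = £123 above the shutdown price, P = MC gives Q = 11.
At P = £3 < min AVC = £19, price no longer covers variable cost at any output, so the firm shuts down: Q = 0.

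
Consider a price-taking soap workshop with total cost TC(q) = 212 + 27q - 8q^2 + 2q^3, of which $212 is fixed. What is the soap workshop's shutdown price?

The shutdown price is the minimum of AVC. VC = 27q - 8q^2 + 2q^3, so AVC = 27 - 8q + 2q^2.
At the minimum of AVC, MC = AVC. MC = 27 - 16q + 6q^2; setting MC = AVC gives 4q^2 - 8q = 0, so q = 2. min AVC = 19.
For P < $19 the firm produces nothing.

$19 per unit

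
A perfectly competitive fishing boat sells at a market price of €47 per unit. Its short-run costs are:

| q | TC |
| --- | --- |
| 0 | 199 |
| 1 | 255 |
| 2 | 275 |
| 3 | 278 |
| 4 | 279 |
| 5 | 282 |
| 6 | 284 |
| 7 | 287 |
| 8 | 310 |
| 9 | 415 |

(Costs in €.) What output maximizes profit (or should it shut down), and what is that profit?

q = 8; profit = €66

Tabulate TR − TC: q=0: -199; q=1: -208; q=2: -181; q=3: -137; q=4: -91; q=5: -47; q=6: -2; q=7: 42; q=8: 66; q=9: 8.
Profit is maximized at q = 8. AVC there is 111/8 = €13.88 ≤ P, so producing beats shutting down (which would give -€199).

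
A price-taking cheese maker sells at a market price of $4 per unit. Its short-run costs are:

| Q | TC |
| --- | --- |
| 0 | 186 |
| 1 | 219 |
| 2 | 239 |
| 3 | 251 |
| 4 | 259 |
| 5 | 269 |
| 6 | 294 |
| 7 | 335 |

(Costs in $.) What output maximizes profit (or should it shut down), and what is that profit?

Q = 0 (shut down); profit = -$186

Compute π = P·Q − TC at each output: Q=0: -186; Q=1: -215; Q=2: -231; Q=3: -239; Q=4: -243; Q=5: -249; Q=6: -270; Q=7: -307.
Profit is highest at Q = 0. Equivalently, the lowest AVC in the table is 83/5 ≈ $16.60 at Q = 5, and P = $4 falls below it — price never covers variable cost, so the firm shuts down and loses only its fixed cost.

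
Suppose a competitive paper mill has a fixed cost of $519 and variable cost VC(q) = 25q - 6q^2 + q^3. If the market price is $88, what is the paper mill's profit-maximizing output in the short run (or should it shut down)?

Variable cost is VC = 25q - 6q^2 + q^3, so AVC = VC/q = 25 - 6q + q^2 and MC = dTC/dq = 25 - 12q + 3q^2.
AVC hits its minimum where MC = AVC, at q = 3, giving min AVC = 25 - 6·3 + 3^2 = $16.
Since P = $88 ≥ min AVC = $16, price covers variable cost and the firm should produce.
Set P = MC: 88 = 25 - 12q + 3q^2 → -63 - 12q + 3q^2 = 0. The roots are q = -3 and q = 7; the profit-maximizing output is on the rising part of MC, so q* = 7.
Check: AVC at q = 7 is $32 ≤ P, so revenue covers variable cost.
Profit = P·q − TC = 88·7 − 743 = -$127, a loss, but smaller than the $519 fixed cost the firm would lose by shutting down.

Produce at q = 7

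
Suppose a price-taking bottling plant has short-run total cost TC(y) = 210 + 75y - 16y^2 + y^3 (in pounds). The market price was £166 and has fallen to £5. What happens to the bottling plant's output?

AVC = 75 - 16y + y^2, minimized at y = 8 where min AVC = £11. MC = 75 - 32y + 3y^2.
At P = £166 ≥ min AVC, set P = MC on the rising branch: y = 13.
At P = £5 < min AVC = £11, price no longer covers variable cost at any output, so the firm shuts down: y = 0.

Output falls from 13 to 0 (the firm shuts down)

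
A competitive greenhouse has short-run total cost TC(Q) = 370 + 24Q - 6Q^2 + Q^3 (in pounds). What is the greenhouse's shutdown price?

£15 per unit

The firm shuts down when price falls below the minimum of average variable cost. AVC = VC/Q = 24 - 6Q + Q^2.
dAVC/dQ = -6 + 2Q = 0 gives Q = 3. min AVC = 24 - 6·3 + 3^2 = 15.
So the shutdown price is £15.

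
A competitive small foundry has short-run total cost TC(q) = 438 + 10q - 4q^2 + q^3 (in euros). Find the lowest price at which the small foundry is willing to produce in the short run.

€6 per unit

Short-run supply begins at min AVC. From VC = 10q - 4q^2 + q^3, AVC = 10 - 4q + q^2.
dAVC/dq = -4 + 2q = 0 gives q = 2. min AVC = 10 - 4·2 + 2^2 = 6.
For P < €6 the firm produces nothing.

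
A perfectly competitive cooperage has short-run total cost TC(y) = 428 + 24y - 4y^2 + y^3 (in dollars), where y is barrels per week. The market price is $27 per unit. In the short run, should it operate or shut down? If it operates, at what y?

From TC, MC = TC'(y) = 24 - 8y + 3y^2 and AVC = VC/y = 24 - 4y + y^2.
The AVC parabola has its vertex at y = 4/2 = 2, where AVC = 24 - 4·2 + 2^2 = $20.
Since P = $27 ≥ min AVC = $20, price covers variable cost and the firm should produce.
Solving P = MC: -3 - 8y + 3y^2 = 0 ⇒ y = -1/3 or 3. On the upward-sloping branch, y* = 3.
Check: AVC at y = 3 is $21 ≤ P, so revenue covers variable cost.
Profit = P·y − TC = 27·3 − 491 = -$410, a loss, but smaller than the $428 fixed cost the firm would lose by shutting down.

Produce at y = 3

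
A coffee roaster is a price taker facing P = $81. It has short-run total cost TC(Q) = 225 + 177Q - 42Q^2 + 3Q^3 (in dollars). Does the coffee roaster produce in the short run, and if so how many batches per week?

From TC, MC = TC'(Q) = 177 - 84Q + 9Q^2 and AVC = VC/Q = 177 - 42Q + 3Q^2.
AVC hits its minimum where MC = AVC, at Q = 7, giving min AVC = 177 - 42·7 + 3·7^2 = $30.
Because $81 ≥ $30, revenue can cover variable cost; the firm operates.
Solving P = MC: 96 - 84Q + 9Q^2 = 0 ⇒ Q = 4/3 or 8. On the upward-sloping branch, Q* = 8.
Check: AVC at Q = 8 is $33 ≤ P, so revenue covers variable cost.
Profit = P·Q − TC = 81·8 − 489 = $159.

Produce at Q = 8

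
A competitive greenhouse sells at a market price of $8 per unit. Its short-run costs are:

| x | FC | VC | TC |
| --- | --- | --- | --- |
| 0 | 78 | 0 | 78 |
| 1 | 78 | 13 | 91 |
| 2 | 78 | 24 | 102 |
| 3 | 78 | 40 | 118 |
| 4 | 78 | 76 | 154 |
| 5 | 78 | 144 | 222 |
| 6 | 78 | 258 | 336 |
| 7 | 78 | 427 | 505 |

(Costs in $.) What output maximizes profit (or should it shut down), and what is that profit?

x = 0 (shut down); profit = -$78

Profit at each row (π = 8x − TC): x=0: -78; x=1: -83; x=2: -86; x=3: -94; x=4: -122; x=5: -182; x=6: -288; x=7: -449.
Profit is highest at x = 0. Equivalently, the lowest AVC in the table is 24/2 ≈ $12 at x = 2, and P = $8 falls below it — price never covers variable cost, so the firm shuts down and loses only its fixed cost.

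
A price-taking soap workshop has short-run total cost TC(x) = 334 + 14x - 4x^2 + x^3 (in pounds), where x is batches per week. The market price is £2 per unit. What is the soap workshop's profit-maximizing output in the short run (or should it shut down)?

Strip out fixed cost: VC = 14x - 4x^2 + x^3. Then AVC = 14 - 4x + x^2 and MC = 14 - 8x + 3x^2.
AVC is minimized where dAVC/dx = -4 + 2x = 0, at x = 2; min AVC = 14 - 4·2 + 2^2 = £10.
With P < min AVC (£2 < £10), every unit sold adds to the loss.
Best response: produce nothing and absorb the £334 fixed cost.

Shut down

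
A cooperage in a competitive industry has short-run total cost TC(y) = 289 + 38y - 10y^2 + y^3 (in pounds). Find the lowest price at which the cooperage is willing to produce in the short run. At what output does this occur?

£13 per unit, at y = 5

Short-run supply begins at min AVC. From VC = 38y - 10y^2 + y^3, AVC = 38 - 10y + y^2.
dAVC/dy = -10 + 2y = 0 gives y = 5. min AVC = 38 - 10·5 + 5^2 = 13.
The firm shuts down for any P below £13.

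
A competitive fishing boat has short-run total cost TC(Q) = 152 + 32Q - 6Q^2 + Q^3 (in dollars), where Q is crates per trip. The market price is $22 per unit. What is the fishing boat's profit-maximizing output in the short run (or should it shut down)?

Variable cost is VC = 32Q - 6Q^2 + Q^3, so AVC = VC/Q = 32 - 6Q + Q^2 and MC = dTC/dQ = 32 - 12Q + 3Q^2.
AVC hits its minimum where MC = AVC, at Q = 3, giving min AVC = 32 - 6·3 + 3^2 = $23.
Since P = $22 < min AVC = $23, price fails to cover variable cost at any output.
The firm minimizes its loss by shutting down and losing only its fixed cost of $152.

Shut down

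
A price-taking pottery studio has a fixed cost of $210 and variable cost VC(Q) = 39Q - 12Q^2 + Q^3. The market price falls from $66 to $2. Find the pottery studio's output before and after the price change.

MC = 39 - 24Q + 3Q^2; the shutdown threshold is min AVC = $3 (at Q = 6).
With P = $66 above the shutdown price, P = MC gives Q = 9.
At P = $2 < min AVC = $3, price no longer covers variable cost at any output, so the firm shuts down: Q = 0.

Output falls from 9 to 0 (the firm shuts down)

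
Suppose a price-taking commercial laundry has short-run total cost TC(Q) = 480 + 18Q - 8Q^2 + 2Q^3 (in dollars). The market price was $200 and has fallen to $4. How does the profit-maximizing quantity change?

Output falls from 7 to 0 (the firm shuts down)

AVC = 18 - 8Q + 2Q^2, minimized at Q = 2 where min AVC = $10. MC = 18 - 16Q + 6Q^2.
With P = $200 above the shutdown price, P = MC gives Q = 7.
At P = $4 < min AVC = $10, price no longer covers variable cost at any output, so the firm shuts down: Q = 0.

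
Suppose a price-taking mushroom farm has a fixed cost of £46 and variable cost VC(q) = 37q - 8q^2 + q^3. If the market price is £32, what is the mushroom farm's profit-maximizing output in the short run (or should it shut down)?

Produce at q = 5

Strip out fixed cost: VC = 37q - 8q^2 + q^3. Then AVC = 37 - 8q + q^2 and MC = 37 - 16q + 3q^2.
The AVC parabola has its vertex at q = 8/2 = 4, where AVC = 37 - 8·4 + 4^2 = £21.
Because £32 ≥ £21, revenue can cover variable cost; the firm operates.
Set P = MC: 32 = 37 - 16q + 3q^2 → 5 - 16q + 3q^2 = 0. The roots are q = 1/3 and q = 5; the profit-maximizing output is on the rising part of MC, so q* = 5.
Check: AVC at q = 5 is £22 ≤ P, so revenue covers variable cost.
Profit = P·q − TC = 32·5 − 156 = £4.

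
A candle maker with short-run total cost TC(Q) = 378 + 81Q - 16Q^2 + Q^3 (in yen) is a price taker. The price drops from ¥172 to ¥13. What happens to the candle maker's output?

Output falls from 13 to 0 (the firm shuts down)

MC = 81 - 32Q + 3Q^2; the shutdown threshold is min AVC = ¥17 (at Q = 8).
At P = ¥172 ≥ min AVC, set P = MC on the rising branch: Q = 13.
At P = ¥13 < min AVC = ¥17, price no longer covers variable cost at any output, so the firm shuts down: Q = 0.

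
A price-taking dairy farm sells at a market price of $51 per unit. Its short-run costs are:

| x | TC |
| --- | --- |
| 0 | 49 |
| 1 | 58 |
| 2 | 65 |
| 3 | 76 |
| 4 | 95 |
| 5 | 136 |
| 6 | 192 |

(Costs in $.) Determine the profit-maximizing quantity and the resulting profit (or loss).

Compute π = P·x − TC at each output: x=0: -49; x=1: -7; x=2: 37; x=3: 77; x=4: 109; x=5: 119; x=6: 114.
Profit is maximized at x = 5. AVC there is 87/5 = $17.40 ≤ P, so producing beats shutting down (which would give -$49).

x = 5; profit = $119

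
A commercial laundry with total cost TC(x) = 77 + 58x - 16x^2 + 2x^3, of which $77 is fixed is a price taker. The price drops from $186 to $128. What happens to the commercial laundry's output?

Output falls from 8 to 7

MC = 58 - 32x + 6x^2; the shutdown threshold is min AVC = $26 (at x = 4).
At P = $186 ≥ min AVC, set P = MC on the rising branch: x = 8.
At P = $128 ≥ min AVC, set P = MC: x = 7. The firm stays open but cuts output.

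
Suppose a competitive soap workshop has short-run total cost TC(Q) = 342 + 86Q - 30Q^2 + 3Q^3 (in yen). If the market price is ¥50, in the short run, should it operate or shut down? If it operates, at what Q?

From TC, MC = TC'(Q) = 86 - 60Q + 9Q^2 and AVC = VC/Q = 86 - 30Q + 3Q^2.
AVC is minimized where dAVC/dQ = -30 + 6Q = 0, at Q = 5; min AVC = 86 - 30·5 + 3·5^2 = ¥11.
Since P = ¥50 ≥ min AVC = ¥11, price covers variable cost and the firm should produce.
Set P = MC: 50 = 86 - 60Q + 9Q^2 → 36 - 60Q + 9Q^2 = 0. The roots are Q = 2/3 and Q = 6; the profit-maximizing output is on the rising part of MC, so Q* = 6.
Check: AVC at Q = 6 is ¥14 ≤ P, so revenue covers variable cost.
Profit = P·Q − TC = 50·6 − 426 = -¥126, a loss, but smaller than the ¥342 fixed cost the firm would lose by shutting down.

Produce at Q = 6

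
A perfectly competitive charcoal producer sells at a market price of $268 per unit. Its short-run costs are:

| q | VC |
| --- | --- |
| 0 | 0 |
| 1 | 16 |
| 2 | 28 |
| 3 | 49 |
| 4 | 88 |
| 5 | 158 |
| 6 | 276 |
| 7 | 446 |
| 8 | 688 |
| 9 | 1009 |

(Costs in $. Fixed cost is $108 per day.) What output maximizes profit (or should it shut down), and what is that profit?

q = 8; profit = $1348

Compute π = P·q − TC at each output: q=0: -108; q=1: 144; q=2: 400; q=3: 647; q=4: 876; q=5: 1074; q=6: 1224; q=7: 1322; q=8: 1348; q=9: 1295.
Profit is maximized at q = 8. AVC there is 688/8 = $86 ≤ P, so producing beats shutting down (which would give -$108).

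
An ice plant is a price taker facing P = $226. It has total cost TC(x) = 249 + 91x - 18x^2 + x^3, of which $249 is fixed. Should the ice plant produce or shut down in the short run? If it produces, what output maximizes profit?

Produce at x = 15

Variable cost is VC = 91x - 18x^2 + x^3, so AVC = VC/x = 91 - 18x + x^2 and MC = dTC/dx = 91 - 36x + 3x^2.
The AVC parabola has its vertex at x = 18/2 = 9, where AVC = 91 - 18·9 + 9^2 = $10.
P = $226 exceeds min AVC = $10, so the firm stays open.
Solving P = MC: -135 - 36x + 3x^2 = 0 ⇒ x = -3 or 15. On the upward-sloping branch, x* = 15.
Check: AVC at x = 15 is $46 ≤ P, so revenue covers variable cost.
Profit = P·x − TC = 226·15 − 939 = $2451.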